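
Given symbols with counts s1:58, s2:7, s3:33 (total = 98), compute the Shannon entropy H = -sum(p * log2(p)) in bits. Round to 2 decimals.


Computing entropy H = -sum(p_i * log2(p_i)):
  s1: p = 58/98 = 0.5918, -p*log2(p) = 0.4479
  s2: p = 7/98 = 0.0714, -p*log2(p) = 0.2720
  s3: p = 33/98 = 0.3367, -p*log2(p) = 0.5288
H = sum of terms = 1.2487
Rounded to 2 decimals: 1.25

1.25


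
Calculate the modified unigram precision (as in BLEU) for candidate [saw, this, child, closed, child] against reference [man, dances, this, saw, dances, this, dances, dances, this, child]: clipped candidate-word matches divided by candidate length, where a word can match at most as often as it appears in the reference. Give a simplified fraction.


Reference word counts: {'child': 1, 'dances': 4, 'man': 1, 'saw': 1, 'this': 3}
Checking each candidate word (with clipping):
  'saw' -> in reference (ref count 1, used 1/1) -> match (matches: 1)
  'this' -> in reference (ref count 3, used 1/3) -> match (matches: 2)
  'child' -> in reference (ref count 1, used 1/1) -> match (matches: 3)
  'closed' -> not in reference -> no match (matches: 3)
  'child' -> ref count 1 already used up (1/1) -> clipped, no match (matches: 3)
Clipped matches: 3, Candidate length: 5
Precision = 3/5

3/5


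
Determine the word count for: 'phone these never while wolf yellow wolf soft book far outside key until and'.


Counting words by splitting on spaces:
  Word 1: 'phone'
  Word 2: 'these'
  Word 3: 'never'
  Word 4: 'while'
  Word 5: 'wolf'
  Word 6: 'yellow'
  Word 7: 'wolf'
  Word 8: 'soft'
  Word 9: 'book'
  Word 10: 'far'
  Word 11: 'outside'
  Word 12: 'key'
  Word 13: 'until'
  Word 14: 'and'
Total words: 14

14


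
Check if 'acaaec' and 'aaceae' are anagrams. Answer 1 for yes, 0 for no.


Sort characters of 'acaaec': 'aaacce'
Sort characters of 'aaceae': 'aaacee'
Sorted forms differ -> they are NOT anagrams
Result: 0

0


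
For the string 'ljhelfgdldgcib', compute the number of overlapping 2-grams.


String 'ljhelfgdldgcib' has length L = 14.
Number of overlapping n-grams = L - n + 1
Substituting: 14 - 2 + 1 = 13

13


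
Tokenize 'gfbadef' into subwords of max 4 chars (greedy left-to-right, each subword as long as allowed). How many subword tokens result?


'gfbadef' has 7 characters.
Chunking with max size 4:
  Chunk 1: 'gfba' (positions 0-3)
  Chunk 2: 'def' (positions 4-6)
Total chunks: ceil(7 / 4) = 2

2


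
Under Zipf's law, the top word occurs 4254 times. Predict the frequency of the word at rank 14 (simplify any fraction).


Zipf's law: freq(rank) = f1 / rank
f1 = 4254, rank = 14
freq = 4254 / 14
GCD(4254, 14) = 2
Simplified: 2127/7

2127/7


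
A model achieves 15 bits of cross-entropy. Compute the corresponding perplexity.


Perplexity formula: PP = 2^H
H = 15
PP = 2^15
PP = 2^15 = 32768

32768


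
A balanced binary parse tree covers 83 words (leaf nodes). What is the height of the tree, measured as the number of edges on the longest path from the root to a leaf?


In a balanced binary tree with n leaves the deepest leaf is ceil(log2(n)) edges below the root.
log2(83) = 6.3750
ceil(6.3750) = 7
height (edges) = 7

7


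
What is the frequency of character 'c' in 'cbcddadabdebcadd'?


Scanning 'cbcddadabdebcadd' for 'c':
  Position 0: 'c' -> MATCH (count: 1)
  Position 2: 'c' -> MATCH (count: 2)
  Position 12: 'c' -> MATCH (count: 3)
Total occurrences of 'c': 3

3


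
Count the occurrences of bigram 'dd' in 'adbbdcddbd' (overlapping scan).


Scanning 'adbbdcddbd' for bigram 'dd':
  Position 0: 'ad' -> no
  Position 1: 'db' -> no
  Position 2: 'bb' -> no
  Position 3: 'bd' -> no
  Position 4: 'dc' -> no
  Position 5: 'cd' -> no
  Position 6: 'dd' -> MATCH
  Position 7: 'db' -> no
  Position 8: 'bd' -> no
Total matches: 1

1


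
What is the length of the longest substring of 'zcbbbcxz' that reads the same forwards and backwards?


Scanning 'zcbbbcxz' for palindromic substrings.
Substring at positions 1-5: 'cbbbc'.
Check: reverse('cbbbc') = 'cbbbc' -> palindrome confirmed.
Neighbouring characters ('z' / 'x') break symmetry, so it cannot extend further.
No longer palindromic substring exists; longest length = 5

5


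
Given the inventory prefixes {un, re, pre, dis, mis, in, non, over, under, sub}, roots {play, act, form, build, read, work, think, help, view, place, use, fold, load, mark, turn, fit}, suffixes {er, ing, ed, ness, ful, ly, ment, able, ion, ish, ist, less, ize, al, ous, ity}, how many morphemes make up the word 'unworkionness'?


Segmenting 'unworkionness' against the inventory:
  'un' -> prefix (morpheme 1)
  'work' -> root (morpheme 2)
  'ion' -> suffix (morpheme 3)
  'ness' -> suffix (morpheme 4)
Total morphemes: 4

4


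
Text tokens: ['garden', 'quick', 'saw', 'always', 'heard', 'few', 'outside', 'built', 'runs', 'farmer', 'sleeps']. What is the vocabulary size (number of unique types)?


Listing all tokens and tracking unique types:
  Token 1: 'garden' -> NEW (unique so far: 1)
  Token 2: 'quick' -> NEW (unique so far: 2)
  Token 3: 'saw' -> NEW (unique so far: 3)
  Token 4: 'always' -> NEW (unique so far: 4)
  Token 5: 'heard' -> NEW (unique so far: 5)
  Token 6: 'few' -> NEW (unique so far: 6)
  Token 7: 'outside' -> NEW (unique so far: 7)
  Token 8: 'built' -> NEW (unique so far: 8)
  Token 9: 'runs' -> NEW (unique so far: 9)
  Token 10: 'farmer' -> NEW (unique so far: 10)
  Token 11: 'sleeps' -> NEW (unique so far: 11)
Unique types: ('always', 'built', 'farmer', 'few', 'garden', 'heard', 'outside', 'quick', 'runs', 'saw', 'sleeps')
Vocabulary size: 11

11


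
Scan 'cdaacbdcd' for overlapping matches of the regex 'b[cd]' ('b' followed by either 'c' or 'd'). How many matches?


Pattern: b[cd] means 'b' followed by either 'c' or 'd'.
Scanning 'cdaacbdcd' position-by-position:
  Pos 0: window 'cd' -> no
  Pos 1: window 'da' -> no
  Pos 2: window 'aa' -> no
  Pos 3: window 'ac' -> no
  Pos 4: window 'cb' -> no
  Pos 5: window 'bd' -> MATCH
  Pos 6: window 'dc' -> no
  Pos 7: window 'cd' -> no
  Pos 8: window 'd' -> no
Total matches: 1

1


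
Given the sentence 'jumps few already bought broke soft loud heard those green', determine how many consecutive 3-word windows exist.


Word trigrams from [10] words:
  Trigram 1: (jumps few already)
  Trigram 2: (few already bought)
  Trigram 3: (already bought broke)
  Trigram 4: (bought broke soft)
  Trigram 5: (broke soft loud)
  Trigram 6: (soft loud heard)
  Trigram 7: (loud heard those)
  Trigram 8: (heard those green)
Total word trigrams: 10 - 2 = 8

8


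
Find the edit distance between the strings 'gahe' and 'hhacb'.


Building DP table for s1='gahe' (len 4) and s2='hhacb' (len 5):
       h  h  a  c  b
    0  1  2  3  4  5
  g 1  1  2  3  4  5
  a 2  2  2  2  3  4
  h 3  2  2  3  3  4
  e 4  3  3  3  4  4
Edit distance = dp[4][5] = 4

4


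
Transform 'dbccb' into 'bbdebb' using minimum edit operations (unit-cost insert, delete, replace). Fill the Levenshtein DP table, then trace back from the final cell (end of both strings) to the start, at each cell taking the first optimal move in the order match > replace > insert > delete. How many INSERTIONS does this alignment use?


Edit distance = 4. Backtracking from cell (5, 6) with preference match > replace > insert > delete,
then listing the resulting alignment 'dbccb' -> 'bbdebb' left to right:
  Step 1: replace d->b
  Step 2: keep 'b'
  Step 3: insert 'd' [insertion #1]
  Step 4: replace c->e
  Step 5: replace c->b
  Step 6: keep 'b'
Total insertions: 1

1


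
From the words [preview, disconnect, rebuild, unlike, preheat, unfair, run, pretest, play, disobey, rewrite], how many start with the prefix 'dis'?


Checking each word for prefix 'dis':
  'preview' -> no (count: 0)
  'disconnect' -> YES, starts with 'dis' (count: 1)
  'rebuild' -> no (count: 1)
  'unlike' -> no (count: 1)
  'preheat' -> no (count: 1)
  'unfair' -> no (count: 1)
  'run' -> no (count: 1)
  'pretest' -> no (count: 1)
  'play' -> no (count: 1)
  'disobey' -> YES, starts with 'dis' (count: 2)
  'rewrite' -> no (count: 2)
Total with prefix 'dis': 2

2


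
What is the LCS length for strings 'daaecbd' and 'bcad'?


DP table for LCS of 'daaecbd' and 'bcad':
       b  c  a  d
    0  0  0  0  0
  d 0  0  0  0  1
  a 0  0  0  1  1
  a 0  0  0  1  1
  e 0  0  0  1  1
  c 0  0  1  1  1
  b 0  1  1  1  1
  d 0  1  1  1  2
LCS: 'ad'
LCS length = 2

2


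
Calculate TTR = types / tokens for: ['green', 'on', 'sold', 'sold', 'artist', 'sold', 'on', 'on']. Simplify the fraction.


Tokens: 8
Unique types: ('artist', 'green', 'on', 'sold') = 4
TTR = 4/8
Simplify: divide both by 4 -> 1/2
TTR = 1/2

1/2


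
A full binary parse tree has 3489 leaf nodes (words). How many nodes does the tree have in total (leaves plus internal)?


Leaf nodes (terminals): 3489
Internal nodes = n - 1 = 3489 - 1 = 3488
Total = leaves + internal = 3489 + 3488 = 6977

6977


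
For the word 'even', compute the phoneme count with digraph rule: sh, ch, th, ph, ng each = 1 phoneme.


Parsing 'even' greedily, digraphs first:
  'e' -> vowel phoneme (phonemes so far: 1)
  'v' -> consonant phoneme (phonemes so far: 2)
  'e' -> vowel phoneme (phonemes so far: 3)
  'n' -> consonant phoneme (phonemes so far: 4)
Total phonemes: 4

4


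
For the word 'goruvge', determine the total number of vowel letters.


Scanning each character of 'goruvge':
  Position 1: 'g' -> consonant (running count: 0)
  Position 2: 'o' -> vowel (running count: 1)
  Position 3: 'r' -> consonant (running count: 1)
  Position 4: 'u' -> vowel (running count: 2)
  Position 5: 'v' -> consonant (running count: 2)
  Position 6: 'g' -> consonant (running count: 2)
  Position 7: 'e' -> vowel (running count: 3)
Total vowels: 3

3


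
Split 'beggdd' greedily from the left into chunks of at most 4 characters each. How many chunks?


'beggdd' has 6 characters.
Chunking with max size 4:
  Chunk 1: 'begg' (positions 0-3)
  Chunk 2: 'dd' (positions 4-5)
Total chunks: ceil(6 / 4) = 2

2


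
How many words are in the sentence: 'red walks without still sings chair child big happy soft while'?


Counting words by splitting on spaces:
  Word 1: 'red'
  Word 2: 'walks'
  Word 3: 'without'
  Word 4: 'still'
  Word 5: 'sings'
  Word 6: 'chair'
  Word 7: 'child'
  Word 8: 'big'
  Word 9: 'happy'
  Word 10: 'soft'
  Word 11: 'while'
Total words: 11

11


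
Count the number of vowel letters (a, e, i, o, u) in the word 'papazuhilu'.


Scanning each character of 'papazuhilu':
  Position 1: 'p' -> consonant (running count: 0)
  Position 2: 'a' -> vowel (running count: 1)
  Position 3: 'p' -> consonant (running count: 1)
  Position 4: 'a' -> vowel (running count: 2)
  Position 5: 'z' -> consonant (running count: 2)
  Position 6: 'u' -> vowel (running count: 3)
  Position 7: 'h' -> consonant (running count: 3)
  Position 8: 'i' -> vowel (running count: 4)
  Position 9: 'l' -> consonant (running count: 4)
  Position 10: 'u' -> vowel (running count: 5)
Total vowels: 5

5


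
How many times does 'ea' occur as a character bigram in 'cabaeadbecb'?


Scanning 'cabaeadbecb' for bigram 'ea':
  Position 0: 'ca' -> no
  Position 1: 'ab' -> no
  Position 2: 'ba' -> no
  Position 3: 'ae' -> no
  Position 4: 'ea' -> MATCH
  Position 5: 'ad' -> no
  Position 6: 'db' -> no
  Position 7: 'be' -> no
  Position 8: 'ec' -> no
  Position 9: 'cb' -> no
Total matches: 1

1


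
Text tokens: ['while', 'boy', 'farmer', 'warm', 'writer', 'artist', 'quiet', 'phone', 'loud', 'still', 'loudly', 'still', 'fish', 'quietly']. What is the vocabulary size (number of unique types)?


Listing all tokens and tracking unique types:
  Token 1: 'while' -> NEW (unique so far: 1)
  Token 2: 'boy' -> NEW (unique so far: 2)
  Token 3: 'farmer' -> NEW (unique so far: 3)
  Token 4: 'warm' -> NEW (unique so far: 4)
  Token 5: 'writer' -> NEW (unique so far: 5)
  Token 6: 'artist' -> NEW (unique so far: 6)
  Token 7: 'quiet' -> NEW (unique so far: 7)
  Token 8: 'phone' -> NEW (unique so far: 8)
  Token 9: 'loud' -> NEW (unique so far: 9)
  Token 10: 'still' -> NEW (unique so far: 10)
  Token 11: 'loudly' -> NEW (unique so far: 11)
  Token 12: 'still' -> duplicate (unique so far: 11)
  Token 13: 'fish' -> NEW (unique so far: 12)
  Token 14: 'quietly' -> NEW (unique so far: 13)
Unique types: ('artist', 'boy', 'farmer', 'fish', 'loud', 'loudly', 'phone', 'quiet', 'quietly', 'still', 'warm', 'while', 'writer')
Vocabulary size: 13

13


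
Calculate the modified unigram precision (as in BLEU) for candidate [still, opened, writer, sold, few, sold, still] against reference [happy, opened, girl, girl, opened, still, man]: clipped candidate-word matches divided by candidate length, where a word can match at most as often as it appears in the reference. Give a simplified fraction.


Reference word counts: {'girl': 2, 'happy': 1, 'man': 1, 'opened': 2, 'still': 1}
Checking each candidate word (with clipping):
  'still' -> in reference (ref count 1, used 1/1) -> match (matches: 1)
  'opened' -> in reference (ref count 2, used 1/2) -> match (matches: 2)
  'writer' -> not in reference -> no match (matches: 2)
  'sold' -> not in reference -> no match (matches: 2)
  'few' -> not in reference -> no match (matches: 2)
  'sold' -> not in reference -> no match (matches: 2)
  'still' -> ref count 1 already used up (1/1) -> clipped, no match (matches: 2)
Clipped matches: 2, Candidate length: 7
Precision = 2/7

2/7


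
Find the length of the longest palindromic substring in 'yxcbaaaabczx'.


Scanning 'yxcbaaaabczx' for palindromic substrings.
Substring at positions 2-9: 'cbaaaabc'.
Check: reverse('cbaaaabc') = 'cbaaaabc' -> palindrome confirmed.
Neighbouring characters ('x' / 'z') break symmetry, so it cannot extend further.
No longer palindromic substring exists; longest length = 8

8


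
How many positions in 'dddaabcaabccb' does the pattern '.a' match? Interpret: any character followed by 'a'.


Pattern: .a means any character followed by 'a'.
Scanning 'dddaabcaabccb' position-by-position:
  Pos 0: window 'dd' -> no
  Pos 1: window 'dd' -> no
  Pos 2: window 'da' -> MATCH
  Pos 3: window 'aa' -> MATCH
  Pos 4: window 'ab' -> no
  Pos 5: window 'bc' -> no
  Pos 6: window 'ca' -> MATCH
  Pos 7: window 'aa' -> MATCH
  Pos 8: window 'ab' -> no
  Pos 9: window 'bc' -> no
  Pos 10: window 'cc' -> no
  Pos 11: window 'cb' -> no
  Pos 12: window 'b' -> no
Total matches: 4

4


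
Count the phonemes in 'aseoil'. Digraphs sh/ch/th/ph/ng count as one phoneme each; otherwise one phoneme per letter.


Parsing 'aseoil' greedily, digraphs first:
  'a' -> vowel phoneme (phonemes so far: 1)
  's' -> consonant phoneme (phonemes so far: 2)
  'e' -> vowel phoneme (phonemes so far: 3)
  'o' -> vowel phoneme (phonemes so far: 4)
  'i' -> vowel phoneme (phonemes so far: 5)
  'l' -> consonant phoneme (phonemes so far: 6)
Total phonemes: 6

6


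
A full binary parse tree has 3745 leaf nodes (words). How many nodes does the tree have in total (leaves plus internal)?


Leaf nodes (terminals): 3745
Internal nodes = n - 1 = 3745 - 1 = 3744
Total = leaves + internal = 3745 + 3744 = 7489

7489


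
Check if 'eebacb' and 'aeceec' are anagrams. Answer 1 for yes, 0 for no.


Sort characters of 'eebacb': 'abbcee'
Sort characters of 'aeceec': 'acceee'
Sorted forms differ -> they are NOT anagrams
Result: 0

0


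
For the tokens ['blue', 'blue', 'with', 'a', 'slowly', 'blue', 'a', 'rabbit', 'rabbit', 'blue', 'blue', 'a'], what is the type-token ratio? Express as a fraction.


Tokens: 12
Unique types: ('a', 'blue', 'rabbit', 'slowly', 'with') = 5
TTR = 5/12
Already in lowest terms.

5/12


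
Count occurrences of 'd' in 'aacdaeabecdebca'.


Scanning 'aacdaeabecdebca' for 'd':
  Position 3: 'd' -> MATCH (count: 1)
  Position 10: 'd' -> MATCH (count: 2)
Total occurrences of 'd': 2

2


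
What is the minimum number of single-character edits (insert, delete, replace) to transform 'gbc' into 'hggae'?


Building DP table for s1='gbc' (len 3) and s2='hggae' (len 5):
       h  g  g  a  e
    0  1  2  3  4  5
  g 1  1  1  2  3  4
  b 2  2  2  2  3  4
  c 3  3  3  3  3  4
Edit distance = dp[3][5] = 4

4


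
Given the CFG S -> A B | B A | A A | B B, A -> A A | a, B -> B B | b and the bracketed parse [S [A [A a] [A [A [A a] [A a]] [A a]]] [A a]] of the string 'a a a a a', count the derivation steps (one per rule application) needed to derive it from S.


Every bracketed nonterminal node [X ...] in the tree is produced by exactly one rule application.
Reading the tree off as a leftmost derivation:
  Step 1: S  =>  A A   (applied S -> A A)
  Step 2: A A  =>  A A A   (applied A -> A A)
  Step 3: A A A  =>  a A A   (applied A -> a)
  Step 4: a A A  =>  a A A A   (applied A -> A A)
  Step 5: a A A A  =>  a A A A A   (applied A -> A A)
  Step 6: a A A A A  =>  a a A A A   (applied A -> a)
  Step 7: a a A A A  =>  a a a A A   (applied A -> a)
  Step 8: a a a A A  =>  a a a a A   (applied A -> a)
  Step 9: a a a a A  =>  a a a a a   (applied A -> a)
Final yield: a a a a a
Total rewrite steps: 9

9


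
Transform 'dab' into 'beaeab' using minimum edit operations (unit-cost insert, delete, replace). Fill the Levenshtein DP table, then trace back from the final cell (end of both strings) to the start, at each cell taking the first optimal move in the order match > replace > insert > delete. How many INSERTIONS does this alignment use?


Edit distance = 4. Backtracking from cell (3, 6) with preference match > replace > insert > delete,
then listing the resulting alignment 'dab' -> 'beaeab' left to right:
  Step 1: insert 'b' [insertion #1]
  Step 2: insert 'e' [insertion #2]
  Step 3: insert 'a' [insertion #3]
  Step 4: replace d->e
  Step 5: keep 'a'
  Step 6: keep 'b'
Total insertions: 3

3


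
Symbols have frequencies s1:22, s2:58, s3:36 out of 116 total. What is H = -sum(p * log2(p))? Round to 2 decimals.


Computing entropy H = -sum(p_i * log2(p_i)):
  s1: p = 22/116 = 0.1897, -p*log2(p) = 0.4549
  s2: p = 58/116 = 0.5000, -p*log2(p) = 0.5000
  s3: p = 36/116 = 0.3103, -p*log2(p) = 0.5239
H = sum of terms = 1.4788
Rounded to 2 decimals: 1.48

1.48


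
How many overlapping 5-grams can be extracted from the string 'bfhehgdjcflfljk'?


String 'bfhehgdjcflfljk' has length L = 15.
Number of overlapping n-grams = L - n + 1
Substituting: 15 - 5 + 1 = 11

11


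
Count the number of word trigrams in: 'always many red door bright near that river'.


Word trigrams from [8] words:
  Trigram 1: (always many red)
  Trigram 2: (many red door)
  Trigram 3: (red door bright)
  Trigram 4: (door bright near)
  Trigram 5: (bright near that)
  Trigram 6: (near that river)
Total word trigrams: 8 - 2 = 6

6


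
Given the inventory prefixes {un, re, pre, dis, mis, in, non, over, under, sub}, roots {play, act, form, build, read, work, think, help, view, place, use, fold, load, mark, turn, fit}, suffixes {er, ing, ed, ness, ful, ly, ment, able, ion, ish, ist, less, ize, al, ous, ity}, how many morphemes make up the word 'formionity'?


Segmenting 'formionity' against the inventory:
  'form' -> root (morpheme 1)
  'ion' -> suffix (morpheme 2)
  'ity' -> suffix (morpheme 3)
Total morphemes: 3

3


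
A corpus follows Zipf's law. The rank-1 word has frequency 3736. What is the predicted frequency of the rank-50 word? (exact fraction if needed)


Zipf's law: freq(rank) = f1 / rank
f1 = 3736, rank = 50
freq = 3736 / 50
GCD(3736, 50) = 2
Simplified: 1868/25

1868/25


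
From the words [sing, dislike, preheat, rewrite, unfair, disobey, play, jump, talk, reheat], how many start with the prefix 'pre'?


Checking each word for prefix 'pre':
  'sing' -> no (count: 0)
  'dislike' -> no (count: 0)
  'preheat' -> YES, starts with 'pre' (count: 1)
  'rewrite' -> no (count: 1)
  'unfair' -> no (count: 1)
  'disobey' -> no (count: 1)
  'play' -> no (count: 1)
  'jump' -> no (count: 1)
  'talk' -> no (count: 1)
  'reheat' -> no (count: 1)
Total with prefix 'pre': 1

1


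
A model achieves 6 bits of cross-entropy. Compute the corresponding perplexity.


Perplexity formula: PP = 2^H
H = 6
PP = 2^6
Steps: 2^1 = 2, 2^2 = 4, 2^3 = 8, 2^4 = 16, 2^5 = 32, 2^6 = 64
PP = 64

64


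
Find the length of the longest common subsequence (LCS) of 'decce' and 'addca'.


DP table for LCS of 'decce' and 'addca':
       a  d  d  c  a
    0  0  0  0  0  0
  d 0  0  1  1  1  1
  e 0  0  1  1  1  1
  c 0  0  1  1  2  2
  c 0  0  1  1  2  2
  e 0  0  1  1  2  2
LCS: 'dc'
LCS length = 2

2


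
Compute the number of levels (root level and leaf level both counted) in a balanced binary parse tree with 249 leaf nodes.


In a balanced binary tree with n leaves the deepest leaf is ceil(log2(n)) edges below the root,
so counting node levels inclusive of root and leaves gives ceil(log2(n)) + 1 levels.
log2(249) = 7.9600
ceil(7.9600) = 8
levels = 8 + 1 = 9

9


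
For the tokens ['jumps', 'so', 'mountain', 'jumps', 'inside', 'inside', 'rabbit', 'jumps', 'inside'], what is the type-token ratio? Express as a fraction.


Tokens: 9
Unique types: ('inside', 'jumps', 'mountain', 'rabbit', 'so') = 5
TTR = 5/9
Already in lowest terms.

5/9


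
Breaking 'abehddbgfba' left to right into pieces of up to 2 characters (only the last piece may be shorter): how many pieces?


'abehddbgfba' has 11 characters.
Chunking with max size 2:
  Chunk 1: 'ab' (positions 0-1)
  Chunk 2: 'eh' (positions 2-3)
  Chunk 3: 'dd' (positions 4-5)
  Chunk 4: 'bg' (positions 6-7)
  Chunk 5: 'fb' (positions 8-9)
  Chunk 6: 'a' (positions 10-10)
Total chunks: ceil(11 / 2) = 6

6


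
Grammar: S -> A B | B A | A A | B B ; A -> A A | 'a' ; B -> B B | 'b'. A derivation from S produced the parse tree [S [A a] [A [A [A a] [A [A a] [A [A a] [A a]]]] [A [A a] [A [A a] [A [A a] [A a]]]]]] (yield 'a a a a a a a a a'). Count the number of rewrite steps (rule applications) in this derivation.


Every bracketed nonterminal node [X ...] in the tree is produced by exactly one rule application.
Reading the tree off as a leftmost derivation:
  Step 1: S  =>  A A   (applied S -> A A)
  Step 2: A A  =>  a A   (applied A -> a)
  Step 3: a A  =>  a A A   (applied A -> A A)
  Step 4: a A A  =>  a A A A   (applied A -> A A)
  Step 5: a A A A  =>  a a A A   (applied A -> a)
  Step 6: a a A A  =>  a a A A A   (applied A -> A A)
  Step 7: a a A A A  =>  a a a A A   (applied A -> a)
  Step 8: a a a A A  =>  a a a A A A   (applied A -> A A)
  Step 9: a a a A A A  =>  a a a a A A   (applied A -> a)
  Step 10: a a a a A A  =>  a a a a a A   (applied A -> a)
  Step 11: a a a a a A  =>  a a a a a A A   (applied A -> A A)
  Step 12: a a a a a A A  =>  a a a a a a A   (applied A -> a)
  Step 13: a a a a a a A  =>  a a a a a a A A   (applied A -> A A)
  Step 14: a a a a a a A A  =>  a a a a a a a A   (applied A -> a)
  Step 15: a a a a a a a A  =>  a a a a a a a A A   (applied A -> A A)
  Step 16: a a a a a a a A A  =>  a a a a a a a a A   (applied A -> a)
  Step 17: a a a a a a a a A  =>  a a a a a a a a a   (applied A -> a)
Final yield: a a a a a a a a a
Total rewrite steps: 17

17


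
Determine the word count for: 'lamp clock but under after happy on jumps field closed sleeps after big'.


Counting words by splitting on spaces:
  Word 1: 'lamp'
  Word 2: 'clock'
  Word 3: 'but'
  Word 4: 'under'
  Word 5: 'after'
  Word 6: 'happy'
  Word 7: 'on'
  Word 8: 'jumps'
  Word 9: 'field'
  Word 10: 'closed'
  Word 11: 'sleeps'
  Word 12: 'after'
  Word 13: 'big'
Total words: 13

13


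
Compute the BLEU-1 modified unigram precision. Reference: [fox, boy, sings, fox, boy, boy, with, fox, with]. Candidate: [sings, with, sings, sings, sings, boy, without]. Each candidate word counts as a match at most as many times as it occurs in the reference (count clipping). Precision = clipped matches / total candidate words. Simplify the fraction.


Reference word counts: {'boy': 3, 'fox': 3, 'sings': 1, 'with': 2}
Checking each candidate word (with clipping):
  'sings' -> in reference (ref count 1, used 1/1) -> match (matches: 1)
  'with' -> in reference (ref count 2, used 1/2) -> match (matches: 2)
  'sings' -> ref count 1 already used up (1/1) -> clipped, no match (matches: 2)
  'sings' -> ref count 1 already used up (1/1) -> clipped, no match (matches: 2)
  'sings' -> ref count 1 already used up (1/1) -> clipped, no match (matches: 2)
  'boy' -> in reference (ref count 3, used 1/3) -> match (matches: 3)
  'without' -> not in reference -> no match (matches: 3)
Clipped matches: 3, Candidate length: 7
Precision = 3/7

3/7


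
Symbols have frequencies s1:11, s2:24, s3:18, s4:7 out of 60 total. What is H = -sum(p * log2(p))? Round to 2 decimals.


Computing entropy H = -sum(p_i * log2(p_i)):
  s1: p = 11/60 = 0.1833, -p*log2(p) = 0.4487
  s2: p = 24/60 = 0.4000, -p*log2(p) = 0.5288
  s3: p = 18/60 = 0.3000, -p*log2(p) = 0.5211
  s4: p = 7/60 = 0.1167, -p*log2(p) = 0.3616
H = sum of terms = 1.8602
Rounded to 2 decimals: 1.86

1.86


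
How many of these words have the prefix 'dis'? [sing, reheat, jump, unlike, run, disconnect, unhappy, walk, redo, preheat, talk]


Checking each word for prefix 'dis':
  'sing' -> no (count: 0)
  'reheat' -> no (count: 0)
  'jump' -> no (count: 0)
  'unlike' -> no (count: 0)
  'run' -> no (count: 0)
  'disconnect' -> YES, starts with 'dis' (count: 1)
  'unhappy' -> no (count: 1)
  'walk' -> no (count: 1)
  'redo' -> no (count: 1)
  'preheat' -> no (count: 1)
  'talk' -> no (count: 1)
Total with prefix 'dis': 1

1


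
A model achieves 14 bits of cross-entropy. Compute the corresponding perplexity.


Perplexity formula: PP = 2^H
H = 14
PP = 2^14
PP = 2^14 = 16384

16384


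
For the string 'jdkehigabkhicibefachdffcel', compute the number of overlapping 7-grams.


String 'jdkehigabkhicibefachdffcel' has length L = 26.
Number of overlapping n-grams = L - n + 1
Substituting: 26 - 7 + 1 = 20

20


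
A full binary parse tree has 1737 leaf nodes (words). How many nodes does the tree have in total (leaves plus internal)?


Leaf nodes (terminals): 1737
Internal nodes = n - 1 = 1737 - 1 = 1736
Total = leaves + internal = 1737 + 1736 = 3473

3473


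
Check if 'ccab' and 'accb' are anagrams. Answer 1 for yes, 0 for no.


Sort characters of 'ccab': 'abcc'
Sort characters of 'accb': 'abcc'
Sorted forms match -> they ARE anagrams
Result: 1

1


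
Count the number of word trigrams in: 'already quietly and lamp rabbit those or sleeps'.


Word trigrams from [8] words:
  Trigram 1: (already quietly and)
  Trigram 2: (quietly and lamp)
  Trigram 3: (and lamp rabbit)
  Trigram 4: (lamp rabbit those)
  Trigram 5: (rabbit those or)
  Trigram 6: (those or sleeps)
Total word trigrams: 8 - 2 = 6

6


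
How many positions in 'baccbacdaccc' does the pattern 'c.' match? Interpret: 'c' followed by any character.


Pattern: c. means 'c' followed by any character.
Scanning 'baccbacdaccc' position-by-position:
  Pos 0: window 'ba' -> no
  Pos 1: window 'ac' -> no
  Pos 2: window 'cc' -> MATCH
  Pos 3: window 'cb' -> MATCH
  Pos 4: window 'ba' -> no
  Pos 5: window 'ac' -> no
  Pos 6: window 'cd' -> MATCH
  Pos 7: window 'da' -> no
  Pos 8: window 'ac' -> no
  Pos 9: window 'cc' -> MATCH
  Pos 10: window 'cc' -> MATCH
  Pos 11: window 'c' -> no
Total matches: 5

5


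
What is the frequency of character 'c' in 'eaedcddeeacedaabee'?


Scanning 'eaedcddeeacedaabee' for 'c':
  Position 4: 'c' -> MATCH (count: 1)
  Position 10: 'c' -> MATCH (count: 2)
Total occurrences of 'c': 2

2


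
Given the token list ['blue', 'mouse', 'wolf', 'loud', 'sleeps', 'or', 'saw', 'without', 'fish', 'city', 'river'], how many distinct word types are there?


Listing all tokens and tracking unique types:
  Token 1: 'blue' -> NEW (unique so far: 1)
  Token 2: 'mouse' -> NEW (unique so far: 2)
  Token 3: 'wolf' -> NEW (unique so far: 3)
  Token 4: 'loud' -> NEW (unique so far: 4)
  Token 5: 'sleeps' -> NEW (unique so far: 5)
  Token 6: 'or' -> NEW (unique so far: 6)
  Token 7: 'saw' -> NEW (unique so far: 7)
  Token 8: 'without' -> NEW (unique so far: 8)
  Token 9: 'fish' -> NEW (unique so far: 9)
  Token 10: 'city' -> NEW (unique so far: 10)
  Token 11: 'river' -> NEW (unique so far: 11)
Unique types: ('blue', 'city', 'fish', 'loud', 'mouse', 'or', 'river', 'saw', 'sleeps', 'without', 'wolf')
Vocabulary size: 11

11


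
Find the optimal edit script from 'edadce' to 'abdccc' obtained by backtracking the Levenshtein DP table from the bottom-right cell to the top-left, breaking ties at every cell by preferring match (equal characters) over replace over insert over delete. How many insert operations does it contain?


Edit distance = 5. Backtracking from cell (6, 6) with preference match > replace > insert > delete,
then listing the resulting alignment 'edadce' -> 'abdccc' left to right:
  Step 1: replace e->a
  Step 2: replace d->b
  Step 3: replace a->d
  Step 4: replace d->c
  Step 5: keep 'c'
  Step 6: replace e->c
Total insertions: 0

0


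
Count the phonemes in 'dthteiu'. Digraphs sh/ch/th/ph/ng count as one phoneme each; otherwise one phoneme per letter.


Parsing 'dthteiu' greedily, digraphs first:
  'd' -> consonant phoneme (phonemes so far: 1)
  'th' -> digraph (1 consonant phoneme) (phonemes so far: 2)
  't' -> consonant phoneme (phonemes so far: 3)
  'e' -> vowel phoneme (phonemes so far: 4)
  'i' -> vowel phoneme (phonemes so far: 5)
  'u' -> vowel phoneme (phonemes so far: 6)
Total phonemes: 6

6


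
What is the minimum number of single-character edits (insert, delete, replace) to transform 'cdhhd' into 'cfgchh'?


Building DP table for s1='cdhhd' (len 5) and s2='cfgchh' (len 6):
       c  f  g  c  h  h
    0  1  2  3  4  5  6
  c 1  0  1  2  3  4  5
  d 2  1  1  2  3  4  5
  h 3  2  2  2  3  3  4
  h 4  3  3  3  3  3  3
  d 5  4  4  4  4  4  4
Edit distance = dp[5][6] = 4

4


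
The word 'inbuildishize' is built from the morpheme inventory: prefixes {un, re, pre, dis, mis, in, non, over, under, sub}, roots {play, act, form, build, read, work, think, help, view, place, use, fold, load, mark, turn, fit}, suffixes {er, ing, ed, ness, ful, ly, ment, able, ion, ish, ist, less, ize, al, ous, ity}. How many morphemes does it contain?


Segmenting 'inbuildishize' against the inventory:
  'in' -> prefix (morpheme 1)
  'build' -> root (morpheme 2)
  'ish' -> suffix (morpheme 3)
  'ize' -> suffix (morpheme 4)
Total morphemes: 4

4


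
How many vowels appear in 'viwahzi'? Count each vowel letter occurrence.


Scanning each character of 'viwahzi':
  Position 1: 'v' -> consonant (running count: 0)
  Position 2: 'i' -> vowel (running count: 1)
  Position 3: 'w' -> consonant (running count: 1)
  Position 4: 'a' -> vowel (running count: 2)
  Position 5: 'h' -> consonant (running count: 2)
  Position 6: 'z' -> consonant (running count: 2)
  Position 7: 'i' -> vowel (running count: 3)
Total vowels: 3

3


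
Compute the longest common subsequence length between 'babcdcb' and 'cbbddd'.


DP table for LCS of 'babcdcb' and 'cbbddd':
       c  b  b  d  d  d
    0  0  0  0  0  0  0
  b 0  0  1  1  1  1  1
  a 0  0  1  1  1  1  1
  b 0  0  1  2  2  2  2
  c 0  1  1  2  2  2  2
  d 0  1  1  2  3  3  3
  c 0  1  1  2  3  3  3
  b 0  1  2  2  3  3  3
LCS: 'bbd'
LCS length = 3

3


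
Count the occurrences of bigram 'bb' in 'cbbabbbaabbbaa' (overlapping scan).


Scanning 'cbbabbbaabbbaa' for bigram 'bb':
  Position 0: 'cb' -> no
  Position 1: 'bb' -> MATCH
  Position 2: 'ba' -> no
  Position 3: 'ab' -> no
  Position 4: 'bb' -> MATCH
  Position 5: 'bb' -> MATCH
  Position 6: 'ba' -> no
  Position 7: 'aa' -> no
  Position 8: 'ab' -> no
  Position 9: 'bb' -> MATCH
  Position 10: 'bb' -> MATCH
  Position 11: 'ba' -> no
  Position 12: 'aa' -> no
Total matches: 5

5


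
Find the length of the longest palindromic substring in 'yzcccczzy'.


Scanning 'yzcccczzy' for palindromic substrings.
Substring at positions 1-6: 'zccccz'.
Check: reverse('zccccz') = 'zccccz' -> palindrome confirmed.
Neighbouring characters ('y' / 'z') break symmetry, so it cannot extend further.
No longer palindromic substring exists; longest length = 6

6


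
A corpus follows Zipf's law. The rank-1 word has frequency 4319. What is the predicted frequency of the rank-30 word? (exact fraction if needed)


Zipf's law: freq(rank) = f1 / rank
f1 = 4319, rank = 30
freq = 4319 / 30
GCD(4319, 30) = 1
Simplified: 4319/30

4319/30


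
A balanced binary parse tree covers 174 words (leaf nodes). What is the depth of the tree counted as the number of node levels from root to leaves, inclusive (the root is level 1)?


In a balanced binary tree with n leaves the deepest leaf is ceil(log2(n)) edges below the root,
so counting node levels inclusive of root and leaves gives ceil(log2(n)) + 1 levels.
log2(174) = 7.4429
ceil(7.4429) = 8
levels = 8 + 1 = 9

9


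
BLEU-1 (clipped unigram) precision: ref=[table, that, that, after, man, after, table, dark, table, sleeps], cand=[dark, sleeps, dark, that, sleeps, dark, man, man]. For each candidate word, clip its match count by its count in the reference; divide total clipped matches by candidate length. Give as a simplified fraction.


Reference word counts: {'after': 2, 'dark': 1, 'man': 1, 'sleeps': 1, 'table': 3, 'that': 2}
Checking each candidate word (with clipping):
  'dark' -> in reference (ref count 1, used 1/1) -> match (matches: 1)
  'sleeps' -> in reference (ref count 1, used 1/1) -> match (matches: 2)
  'dark' -> ref count 1 already used up (1/1) -> clipped, no match (matches: 2)
  'that' -> in reference (ref count 2, used 1/2) -> match (matches: 3)
  'sleeps' -> ref count 1 already used up (1/1) -> clipped, no match (matches: 3)
  'dark' -> ref count 1 already used up (1/1) -> clipped, no match (matches: 3)
  'man' -> in reference (ref count 1, used 1/1) -> match (matches: 4)
  'man' -> ref count 1 already used up (1/1) -> clipped, no match (matches: 4)
Clipped matches: 4, Candidate length: 8
Precision = 4/8 = 1/2

1/2


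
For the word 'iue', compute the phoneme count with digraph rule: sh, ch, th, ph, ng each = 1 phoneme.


Parsing 'iue' greedily, digraphs first:
  'i' -> vowel phoneme (phonemes so far: 1)
  'u' -> vowel phoneme (phonemes so far: 2)
  'e' -> vowel phoneme (phonemes so far: 3)
Total phonemes: 3

3


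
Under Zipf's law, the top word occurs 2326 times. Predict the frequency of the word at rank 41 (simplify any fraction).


Zipf's law: freq(rank) = f1 / rank
f1 = 2326, rank = 41
freq = 2326 / 41
GCD(2326, 41) = 1
Simplified: 2326/41

2326/41


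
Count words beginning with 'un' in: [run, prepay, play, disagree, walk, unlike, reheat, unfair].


Checking each word for prefix 'un':
  'run' -> no (count: 0)
  'prepay' -> no (count: 0)
  'play' -> no (count: 0)
  'disagree' -> no (count: 0)
  'walk' -> no (count: 0)
  'unlike' -> YES, starts with 'un' (count: 1)
  'reheat' -> no (count: 1)
  'unfair' -> YES, starts with 'un' (count: 2)
Total with prefix 'un': 2

2


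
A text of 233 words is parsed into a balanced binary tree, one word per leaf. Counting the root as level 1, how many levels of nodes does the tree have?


In a balanced binary tree with n leaves the deepest leaf is ceil(log2(n)) edges below the root,
so counting node levels inclusive of root and leaves gives ceil(log2(n)) + 1 levels.
log2(233) = 7.8642
ceil(7.8642) = 8
levels = 8 + 1 = 9

9


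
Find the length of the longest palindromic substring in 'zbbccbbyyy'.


Scanning 'zbbccbbyyy' for palindromic substrings.
Substring at positions 1-6: 'bbccbb'.
Check: reverse('bbccbb') = 'bbccbb' -> palindrome confirmed.
Neighbouring characters ('z' / 'y') break symmetry, so it cannot extend further.
No longer palindromic substring exists; longest length = 6

6


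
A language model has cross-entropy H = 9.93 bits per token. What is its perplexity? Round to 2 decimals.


Perplexity formula: PP = 2^H
H = 9.93
PP = 2^9.93
Decompose: 2^9.93 = 2^9 * 2^0.93
2^9 = 512, 2^0.93 ~ 1.9052760
PP ~ 512 * 1.9052760 = 975.5013120
Rounded to 2 decimals: 975.50

975.50


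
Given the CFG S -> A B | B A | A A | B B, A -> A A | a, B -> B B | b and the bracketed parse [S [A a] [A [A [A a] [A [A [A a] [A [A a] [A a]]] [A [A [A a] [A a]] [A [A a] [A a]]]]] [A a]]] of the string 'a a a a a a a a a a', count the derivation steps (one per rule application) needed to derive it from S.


Every bracketed nonterminal node [X ...] in the tree is produced by exactly one rule application.
Reading the tree off as a leftmost derivation:
  Step 1: S  =>  A A   (applied S -> A A)
  Step 2: A A  =>  a A   (applied A -> a)
  Step 3: a A  =>  a A A   (applied A -> A A)
  Step 4: a A A  =>  a A A A   (applied A -> A A)
  Step 5: a A A A  =>  a a A A   (applied A -> a)
  Step 6: a a A A  =>  a a A A A   (applied A -> A A)
  Step 7: a a A A A  =>  a a A A A A   (applied A -> A A)
  Step 8: a a A A A A  =>  a a a A A A   (applied A -> a)
  Step 9: a a a A A A  =>  a a a A A A A   (applied A -> A A)
  Step 10: a a a A A A A  =>  a a a a A A A   (applied A -> a)
  Step 11: a a a a A A A  =>  a a a a a A A   (applied A -> a)
  Step 12: a a a a a A A  =>  a a a a a A A A   (applied A -> A A)
  Step 13: a a a a a A A A  =>  a a a a a A A A A   (applied A -> A A)
  Step 14: a a a a a A A A A  =>  a a a a a a A A A   (applied A -> a)
  Step 15: a a a a a a A A A  =>  a a a a a a a A A   (applied A -> a)
  Step 16: a a a a a a a A A  =>  a a a a a a a A A A   (applied A -> A A)
  Step 17: a a a a a a a A A A  =>  a a a a a a a a A A   (applied A -> a)
  Step 18: a a a a a a a a A A  =>  a a a a a a a a a A   (applied A -> a)
  Step 19: a a a a a a a a a A  =>  a a a a a a a a a a   (applied A -> a)
Final yield: a a a a a a a a a a
Total rewrite steps: 19

19


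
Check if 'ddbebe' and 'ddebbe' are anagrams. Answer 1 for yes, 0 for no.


Sort characters of 'ddbebe': 'bbddee'
Sort characters of 'ddebbe': 'bbddee'
Sorted forms match -> they ARE anagrams
Result: 1

1


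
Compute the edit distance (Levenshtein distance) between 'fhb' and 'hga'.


Building DP table for s1='fhb' (len 3) and s2='hga' (len 3):
       h  g  a
    0  1  2  3
  f 1  1  2  3
  h 2  1  2  3
  b 3  2  2  3
Edit distance = dp[3][3] = 3

3


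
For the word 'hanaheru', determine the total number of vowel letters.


Scanning each character of 'hanaheru':
  Position 1: 'h' -> consonant (running count: 0)
  Position 2: 'a' -> vowel (running count: 1)
  Position 3: 'n' -> consonant (running count: 1)
  Position 4: 'a' -> vowel (running count: 2)
  Position 5: 'h' -> consonant (running count: 2)
  Position 6: 'e' -> vowel (running count: 3)
  Position 7: 'r' -> consonant (running count: 3)
  Position 8: 'u' -> vowel (running count: 4)
Total vowels: 4

4


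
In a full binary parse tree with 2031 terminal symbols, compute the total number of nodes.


Leaf nodes (terminals): 2031
Internal nodes = n - 1 = 2031 - 1 = 2030
Total = leaves + internal = 2031 + 2030 = 4061

4061


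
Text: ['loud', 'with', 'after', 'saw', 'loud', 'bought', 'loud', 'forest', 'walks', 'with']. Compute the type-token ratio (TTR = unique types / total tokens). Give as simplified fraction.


Tokens: 10
Unique types: ('after', 'bought', 'forest', 'loud', 'saw', 'walks', 'with') = 7
TTR = 7/10
Already in lowest terms.

7/10


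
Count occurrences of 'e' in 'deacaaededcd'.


Scanning 'deacaaededcd' for 'e':
  Position 1: 'e' -> MATCH (count: 1)
  Position 6: 'e' -> MATCH (count: 2)
  Position 8: 'e' -> MATCH (count: 3)
Total occurrences of 'e': 3

3


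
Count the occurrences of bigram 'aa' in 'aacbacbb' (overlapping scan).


Scanning 'aacbacbb' for bigram 'aa':
  Position 0: 'aa' -> MATCH
  Position 1: 'ac' -> no
  Position 2: 'cb' -> no
  Position 3: 'ba' -> no
  Position 4: 'ac' -> no
  Position 5: 'cb' -> no
  Position 6: 'bb' -> no
Total matches: 1

1


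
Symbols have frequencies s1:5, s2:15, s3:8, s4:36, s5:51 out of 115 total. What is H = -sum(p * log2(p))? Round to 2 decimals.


Computing entropy H = -sum(p_i * log2(p_i)):
  s1: p = 5/115 = 0.0435, -p*log2(p) = 0.1967
  s2: p = 15/115 = 0.1304, -p*log2(p) = 0.3833
  s3: p = 8/115 = 0.0696, -p*log2(p) = 0.2675
  s4: p = 36/115 = 0.3130, -p*log2(p) = 0.5245
  s5: p = 51/115 = 0.4435, -p*log2(p) = 0.5202
H = sum of terms = 1.8922
Rounded to 2 decimals: 1.89

1.89
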